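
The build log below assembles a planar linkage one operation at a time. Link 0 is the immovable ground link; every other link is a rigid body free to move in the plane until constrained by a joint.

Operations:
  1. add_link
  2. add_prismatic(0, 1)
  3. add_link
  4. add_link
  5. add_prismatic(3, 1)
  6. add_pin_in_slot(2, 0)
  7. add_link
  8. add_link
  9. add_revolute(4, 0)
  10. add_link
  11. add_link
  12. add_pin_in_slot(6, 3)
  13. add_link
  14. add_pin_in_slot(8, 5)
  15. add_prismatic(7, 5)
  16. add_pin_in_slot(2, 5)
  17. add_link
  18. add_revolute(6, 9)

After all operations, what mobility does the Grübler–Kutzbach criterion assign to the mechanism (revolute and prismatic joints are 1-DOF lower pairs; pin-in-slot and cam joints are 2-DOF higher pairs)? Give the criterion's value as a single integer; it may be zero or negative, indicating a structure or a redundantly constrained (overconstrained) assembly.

(L,J1,J2)=(1,0,0); link0 fixed
link1: (2,0,0)
P 0-1 [J1]: (2,1,0)
link2: (3,1,0)
link3: (4,1,0)
P 3-1 [J1]: (4,2,0)
PS 2-0 [J2]: (4,2,1)
link4: (5,2,1)
link5: (6,2,1)
R 4-0 [J1]: (6,3,1)
link6: (7,3,1)
link7: (8,3,1)
PS 6-3 [J2]: (8,3,2)
link8: (9,3,2)
PS 8-5 [J2]: (9,3,3)
P 7-5 [J1]: (9,4,3)
PS 2-5 [J2]: (9,4,4)
link9: (10,4,4)
R 6-9 [J1]: (10,5,4)
Grübler: 3·9 − 2·5 − 4 = 13

M = 13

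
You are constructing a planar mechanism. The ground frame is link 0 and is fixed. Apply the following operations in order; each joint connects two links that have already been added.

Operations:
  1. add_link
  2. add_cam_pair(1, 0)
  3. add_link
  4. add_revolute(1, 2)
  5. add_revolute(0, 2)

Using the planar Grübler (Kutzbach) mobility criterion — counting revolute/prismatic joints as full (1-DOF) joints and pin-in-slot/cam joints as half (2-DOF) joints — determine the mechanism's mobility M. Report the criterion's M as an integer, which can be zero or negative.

M = 1

[1;0;0] (link 0 is ground)
L+ [2;0;0]
C(1,0)∈J2 [2;0;1]
L+ [3;0;1]
R(1,2)∈J1 [3;1;1]
R(0,2)∈J1 [3;2;1]
mobility = 6 − 4 − 1 = 1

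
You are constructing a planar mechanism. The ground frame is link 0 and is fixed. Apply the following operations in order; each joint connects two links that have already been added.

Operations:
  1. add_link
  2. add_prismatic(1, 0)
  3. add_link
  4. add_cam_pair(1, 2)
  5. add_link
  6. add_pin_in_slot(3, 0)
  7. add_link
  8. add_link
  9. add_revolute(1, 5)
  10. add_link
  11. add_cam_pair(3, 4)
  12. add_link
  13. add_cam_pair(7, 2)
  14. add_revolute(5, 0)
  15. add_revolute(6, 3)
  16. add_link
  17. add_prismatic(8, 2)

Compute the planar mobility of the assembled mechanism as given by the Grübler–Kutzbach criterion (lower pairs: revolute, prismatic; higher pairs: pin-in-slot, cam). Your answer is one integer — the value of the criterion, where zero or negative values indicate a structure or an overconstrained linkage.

M = 10

[1;0;0] (link 0 is ground)
L+ [2;0;0]
P(1,0)∈J1 [2;1;0]
L+ [3;1;0]
C(1,2)∈J2 [3;1;1]
L+ [4;1;1]
PS(3,0)∈J2 [4;1;2]
L+ [5;1;2]
L+ [6;1;2]
R(1,5)∈J1 [6;2;2]
L+ [7;2;2]
C(3,4)∈J2 [7;2;3]
L+ [8;2;3]
C(7,2)∈J2 [8;2;4]
R(5,0)∈J1 [8;3;4]
R(6,3)∈J1 [8;4;4]
L+ [9;4;4]
P(8,2)∈J1 [9;5;4]
mobility = 24 − 10 − 4 = 10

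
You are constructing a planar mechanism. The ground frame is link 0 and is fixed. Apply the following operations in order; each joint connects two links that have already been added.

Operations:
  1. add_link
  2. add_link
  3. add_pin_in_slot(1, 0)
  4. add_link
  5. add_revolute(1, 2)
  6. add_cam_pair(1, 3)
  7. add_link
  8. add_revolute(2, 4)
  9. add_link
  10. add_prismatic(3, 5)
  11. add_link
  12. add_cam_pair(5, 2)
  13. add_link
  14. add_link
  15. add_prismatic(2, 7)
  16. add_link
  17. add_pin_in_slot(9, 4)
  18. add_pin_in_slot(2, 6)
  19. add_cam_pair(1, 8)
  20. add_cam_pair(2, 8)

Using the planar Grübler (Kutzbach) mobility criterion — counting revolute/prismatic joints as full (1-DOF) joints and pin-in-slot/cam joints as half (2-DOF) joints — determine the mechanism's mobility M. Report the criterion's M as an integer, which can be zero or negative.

M = 12

ground; <1,0,0>
#1 <2,0,0>
#2 <3,0,0>
PS:1↔0 J2 <3,0,1>
#3 <4,0,1>
R:1↔2 J1 <4,1,1>
C:1↔3 J2 <4,1,2>
#4 <5,1,2>
R:2↔4 J1 <5,2,2>
#5 <6,2,2>
P:3↔5 J1 <6,3,2>
#6 <7,3,2>
C:5↔2 J2 <7,3,3>
#7 <8,3,3>
#8 <9,3,3>
P:2↔7 J1 <9,4,3>
#9 <10,4,3>
PS:9↔4 J2 <10,4,4>
PS:2↔6 J2 <10,4,5>
C:1↔8 J2 <10,4,6>
C:2↔8 J2 <10,4,7>
3×9 − 2×4 − 1×7 = 12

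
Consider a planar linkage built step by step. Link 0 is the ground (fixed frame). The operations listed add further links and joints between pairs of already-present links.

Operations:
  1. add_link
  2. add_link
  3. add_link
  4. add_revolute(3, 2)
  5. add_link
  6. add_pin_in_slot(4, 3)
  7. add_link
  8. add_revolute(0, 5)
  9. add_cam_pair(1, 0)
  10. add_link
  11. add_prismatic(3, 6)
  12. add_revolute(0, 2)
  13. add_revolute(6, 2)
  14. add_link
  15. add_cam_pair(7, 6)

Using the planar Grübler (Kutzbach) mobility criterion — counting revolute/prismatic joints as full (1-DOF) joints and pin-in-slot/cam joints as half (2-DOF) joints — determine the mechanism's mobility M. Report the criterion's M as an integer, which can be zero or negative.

(L,J1,J2)=(1,0,0); link0 fixed
link1: (2,0,0)
link2: (3,0,0)
link3: (4,0,0)
R 3-2 [J1]: (4,1,0)
link4: (5,1,0)
PS 4-3 [J2]: (5,1,1)
link5: (6,1,1)
R 0-5 [J1]: (6,2,1)
C 1-0 [J2]: (6,2,2)
link6: (7,2,2)
P 3-6 [J1]: (7,3,2)
R 0-2 [J1]: (7,4,2)
R 6-2 [J1]: (7,5,2)
link7: (8,5,2)
C 7-6 [J2]: (8,5,3)
Grübler: 3·7 − 2·5 − 3 = 8

M = 8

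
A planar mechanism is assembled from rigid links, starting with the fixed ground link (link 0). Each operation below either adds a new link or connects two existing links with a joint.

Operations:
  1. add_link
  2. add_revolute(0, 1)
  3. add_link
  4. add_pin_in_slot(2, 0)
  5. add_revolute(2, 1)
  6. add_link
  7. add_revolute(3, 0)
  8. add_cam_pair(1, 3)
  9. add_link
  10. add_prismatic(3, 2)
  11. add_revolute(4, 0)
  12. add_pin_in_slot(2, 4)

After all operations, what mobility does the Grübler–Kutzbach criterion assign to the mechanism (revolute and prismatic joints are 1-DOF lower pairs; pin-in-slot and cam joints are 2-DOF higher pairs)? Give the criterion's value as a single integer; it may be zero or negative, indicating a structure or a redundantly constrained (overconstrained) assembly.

M = -1

L=1 J1=0 J2=0
add link → L=2 J1=0 J2=0
R@0,1 dof=1 J1 → L=2 J1=1 J2=0
add link → L=3 J1=1 J2=0
PS@2,0 dof=2 J2 → L=3 J1=1 J2=1
R@2,1 dof=1 J1 → L=3 J1=2 J2=1
add link → L=4 J1=2 J2=1
R@3,0 dof=1 J1 → L=4 J1=3 J2=1
C@1,3 dof=2 J2 → L=4 J1=3 J2=2
add link → L=5 J1=3 J2=2
P@3,2 dof=1 J1 → L=5 J1=4 J2=2
R@4,0 dof=1 J1 → L=5 J1=5 J2=2
PS@2,4 dof=2 J2 → L=5 J1=5 J2=3
M=3(L−1)−2J1−J2=3·4−2·5−3=-1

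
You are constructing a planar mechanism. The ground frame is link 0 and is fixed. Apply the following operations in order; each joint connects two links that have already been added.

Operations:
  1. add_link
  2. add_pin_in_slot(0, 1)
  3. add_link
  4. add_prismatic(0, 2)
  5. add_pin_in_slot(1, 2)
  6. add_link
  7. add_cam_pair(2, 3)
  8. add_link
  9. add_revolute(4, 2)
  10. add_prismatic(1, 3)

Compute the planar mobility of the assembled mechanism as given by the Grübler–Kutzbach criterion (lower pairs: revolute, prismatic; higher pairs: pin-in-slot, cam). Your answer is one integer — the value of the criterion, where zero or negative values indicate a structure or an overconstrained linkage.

[1;0;0] (link 0 is ground)
L+ [2;0;0]
PS(0,1)∈J2 [2;0;1]
L+ [3;0;1]
P(0,2)∈J1 [3;1;1]
PS(1,2)∈J2 [3;1;2]
L+ [4;1;2]
C(2,3)∈J2 [4;1;3]
L+ [5;1;3]
R(4,2)∈J1 [5;2;3]
P(1,3)∈J1 [5;3;3]
mobility = 12 − 6 − 3 = 3

M = 3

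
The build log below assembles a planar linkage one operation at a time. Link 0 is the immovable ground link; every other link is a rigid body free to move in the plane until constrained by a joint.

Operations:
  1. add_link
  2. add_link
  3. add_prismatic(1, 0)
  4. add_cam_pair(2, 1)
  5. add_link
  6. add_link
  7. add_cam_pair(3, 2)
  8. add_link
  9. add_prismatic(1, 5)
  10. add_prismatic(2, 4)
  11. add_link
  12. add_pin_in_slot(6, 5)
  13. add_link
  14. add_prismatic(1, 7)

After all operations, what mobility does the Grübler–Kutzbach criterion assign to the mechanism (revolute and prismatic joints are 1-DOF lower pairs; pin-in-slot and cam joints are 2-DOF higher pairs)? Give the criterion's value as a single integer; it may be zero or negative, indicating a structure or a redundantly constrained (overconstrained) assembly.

M = 10

(L,J1,J2)=(1,0,0); link0 fixed
link1: (2,0,0)
link2: (3,0,0)
P 1-0 [J1]: (3,1,0)
C 2-1 [J2]: (3,1,1)
link3: (4,1,1)
link4: (5,1,1)
C 3-2 [J2]: (5,1,2)
link5: (6,1,2)
P 1-5 [J1]: (6,2,2)
P 2-4 [J1]: (6,3,2)
link6: (7,3,2)
PS 6-5 [J2]: (7,3,3)
link7: (8,3,3)
P 1-7 [J1]: (8,4,3)
Grübler: 3·7 − 2·4 − 3 = 10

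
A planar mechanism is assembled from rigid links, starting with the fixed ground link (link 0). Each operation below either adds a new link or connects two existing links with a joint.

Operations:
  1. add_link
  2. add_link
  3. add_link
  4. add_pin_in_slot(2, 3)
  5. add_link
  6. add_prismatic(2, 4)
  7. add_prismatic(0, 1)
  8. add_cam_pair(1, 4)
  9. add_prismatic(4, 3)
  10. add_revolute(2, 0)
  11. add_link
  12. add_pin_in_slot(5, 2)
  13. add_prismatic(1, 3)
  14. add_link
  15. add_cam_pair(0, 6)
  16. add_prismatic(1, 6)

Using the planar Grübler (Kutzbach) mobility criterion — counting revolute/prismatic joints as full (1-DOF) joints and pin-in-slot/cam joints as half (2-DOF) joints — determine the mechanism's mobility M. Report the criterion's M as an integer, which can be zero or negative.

M = 2

ground; <1,0,0>
#1 <2,0,0>
#2 <3,0,0>
#3 <4,0,0>
PS:2↔3 J2 <4,0,1>
#4 <5,0,1>
P:2↔4 J1 <5,1,1>
P:0↔1 J1 <5,2,1>
C:1↔4 J2 <5,2,2>
P:4↔3 J1 <5,3,2>
R:2↔0 J1 <5,4,2>
#5 <6,4,2>
PS:5↔2 J2 <6,4,3>
P:1↔3 J1 <6,5,3>
#6 <7,5,3>
C:0↔6 J2 <7,5,4>
P:1↔6 J1 <7,6,4>
3×6 − 2×6 − 1×4 = 2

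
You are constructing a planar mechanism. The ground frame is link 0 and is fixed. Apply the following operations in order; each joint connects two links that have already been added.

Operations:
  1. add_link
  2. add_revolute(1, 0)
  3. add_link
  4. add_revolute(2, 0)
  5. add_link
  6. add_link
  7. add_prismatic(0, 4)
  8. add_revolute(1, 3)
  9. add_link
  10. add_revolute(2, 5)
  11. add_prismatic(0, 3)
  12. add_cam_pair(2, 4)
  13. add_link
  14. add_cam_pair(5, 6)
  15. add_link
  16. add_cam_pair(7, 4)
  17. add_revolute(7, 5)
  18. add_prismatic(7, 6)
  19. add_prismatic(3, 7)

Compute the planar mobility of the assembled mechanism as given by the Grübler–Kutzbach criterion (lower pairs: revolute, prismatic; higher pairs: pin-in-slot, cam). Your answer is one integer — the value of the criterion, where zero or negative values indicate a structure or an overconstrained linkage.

M = 0

link 0 = ground. State L|J1|J2 = 1|0|0
+link1  2|0|0
R(1,0) f=1→J1  2|1|0
+link2  3|1|0
R(2,0) f=1→J1  3|2|0
+link3  4|2|0
+link4  5|2|0
P(0,4) f=1→J1  5|3|0
R(1,3) f=1→J1  5|4|0
+link5  6|4|0
R(2,5) f=1→J1  6|5|0
P(0,3) f=1→J1  6|6|0
C(2,4) f=2→J2  6|6|1
+link6  7|6|1
C(5,6) f=2→J2  7|6|2
+link7  8|6|2
C(7,4) f=2→J2  8|6|3
R(7,5) f=1→J1  8|7|3
P(7,6) f=1→J1  8|8|3
P(3,7) f=1→J1  8|9|3
M = 3(8−1)−2·9−3 = 21−18−3 = 0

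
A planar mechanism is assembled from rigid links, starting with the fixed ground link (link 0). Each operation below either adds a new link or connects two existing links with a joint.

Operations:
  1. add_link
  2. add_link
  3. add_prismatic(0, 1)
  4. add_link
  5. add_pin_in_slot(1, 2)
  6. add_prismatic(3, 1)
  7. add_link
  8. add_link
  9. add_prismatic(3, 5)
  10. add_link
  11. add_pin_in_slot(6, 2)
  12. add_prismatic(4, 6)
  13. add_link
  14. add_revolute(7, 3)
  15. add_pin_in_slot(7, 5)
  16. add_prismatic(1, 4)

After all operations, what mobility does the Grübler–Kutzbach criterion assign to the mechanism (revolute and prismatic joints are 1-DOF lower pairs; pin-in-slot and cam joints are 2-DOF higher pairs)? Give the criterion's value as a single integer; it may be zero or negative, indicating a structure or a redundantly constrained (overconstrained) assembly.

M = 6

link 0 = ground. State L|J1|J2 = 1|0|0
+link1  2|0|0
+link2  3|0|0
P(0,1) f=1→J1  3|1|0
+link3  4|1|0
PS(1,2) f=2→J2  4|1|1
P(3,1) f=1→J1  4|2|1
+link4  5|2|1
+link5  6|2|1
P(3,5) f=1→J1  6|3|1
+link6  7|3|1
PS(6,2) f=2→J2  7|3|2
P(4,6) f=1→J1  7|4|2
+link7  8|4|2
R(7,3) f=1→J1  8|5|2
PS(7,5) f=2→J2  8|5|3
P(1,4) f=1→J1  8|6|3
M = 3(8−1)−2·6−3 = 21−12−3 = 6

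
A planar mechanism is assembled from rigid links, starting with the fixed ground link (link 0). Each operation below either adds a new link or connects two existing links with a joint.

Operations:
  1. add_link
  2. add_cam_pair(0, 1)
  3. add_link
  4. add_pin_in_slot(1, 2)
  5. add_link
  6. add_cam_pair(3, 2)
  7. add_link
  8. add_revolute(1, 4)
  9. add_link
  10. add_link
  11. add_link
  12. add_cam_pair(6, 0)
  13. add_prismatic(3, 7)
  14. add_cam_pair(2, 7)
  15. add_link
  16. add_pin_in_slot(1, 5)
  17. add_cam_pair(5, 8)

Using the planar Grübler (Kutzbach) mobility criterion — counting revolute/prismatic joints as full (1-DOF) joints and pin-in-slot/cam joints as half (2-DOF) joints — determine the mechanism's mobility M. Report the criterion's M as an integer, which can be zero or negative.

link 0 = ground. State L|J1|J2 = 1|0|0
+link1  2|0|0
C(0,1) f=2→J2  2|0|1
+link2  3|0|1
PS(1,2) f=2→J2  3|0|2
+link3  4|0|2
C(3,2) f=2→J2  4|0|3
+link4  5|0|3
R(1,4) f=1→J1  5|1|3
+link5  6|1|3
+link6  7|1|3
+link7  8|1|3
C(6,0) f=2→J2  8|1|4
P(3,7) f=1→J1  8|2|4
C(2,7) f=2→J2  8|2|5
+link8  9|2|5
PS(1,5) f=2→J2  9|2|6
C(5,8) f=2→J2  9|2|7
M = 3(9−1)−2·2−7 = 24−4−7 = 13

M = 13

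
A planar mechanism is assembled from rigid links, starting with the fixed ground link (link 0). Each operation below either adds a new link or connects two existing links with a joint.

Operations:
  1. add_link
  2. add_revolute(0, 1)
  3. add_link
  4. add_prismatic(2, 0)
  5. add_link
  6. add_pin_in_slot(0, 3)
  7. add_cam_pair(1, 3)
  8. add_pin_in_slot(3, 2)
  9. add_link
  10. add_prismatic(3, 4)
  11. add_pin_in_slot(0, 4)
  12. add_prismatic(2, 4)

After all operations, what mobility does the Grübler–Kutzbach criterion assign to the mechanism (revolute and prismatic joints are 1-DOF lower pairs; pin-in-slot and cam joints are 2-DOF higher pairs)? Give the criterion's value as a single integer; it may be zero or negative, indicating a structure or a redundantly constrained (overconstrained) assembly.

M = 0

ground; <1,0,0>
#1 <2,0,0>
R:0↔1 J1 <2,1,0>
#2 <3,1,0>
P:2↔0 J1 <3,2,0>
#3 <4,2,0>
PS:0↔3 J2 <4,2,1>
C:1↔3 J2 <4,2,2>
PS:3↔2 J2 <4,2,3>
#4 <5,2,3>
P:3↔4 J1 <5,3,3>
PS:0↔4 J2 <5,3,4>
P:2↔4 J1 <5,4,4>
3×4 − 2×4 − 1×4 = 0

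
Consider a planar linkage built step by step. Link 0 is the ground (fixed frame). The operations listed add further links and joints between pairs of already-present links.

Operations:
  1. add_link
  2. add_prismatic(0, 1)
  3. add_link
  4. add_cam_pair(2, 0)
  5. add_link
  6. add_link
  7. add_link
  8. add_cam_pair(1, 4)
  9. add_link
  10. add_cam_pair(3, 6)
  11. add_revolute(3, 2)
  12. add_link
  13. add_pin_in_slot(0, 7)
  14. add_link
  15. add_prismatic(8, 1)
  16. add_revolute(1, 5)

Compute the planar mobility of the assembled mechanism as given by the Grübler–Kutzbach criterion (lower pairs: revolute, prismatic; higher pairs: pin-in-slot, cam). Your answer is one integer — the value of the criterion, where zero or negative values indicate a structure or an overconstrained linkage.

ground; <1,0,0>
#1 <2,0,0>
P:0↔1 J1 <2,1,0>
#2 <3,1,0>
C:2↔0 J2 <3,1,1>
#3 <4,1,1>
#4 <5,1,1>
#5 <6,1,1>
C:1↔4 J2 <6,1,2>
#6 <7,1,2>
C:3↔6 J2 <7,1,3>
R:3↔2 J1 <7,2,3>
#7 <8,2,3>
PS:0↔7 J2 <8,2,4>
#8 <9,2,4>
P:8↔1 J1 <9,3,4>
R:1↔5 J1 <9,4,4>
3×8 − 2×4 − 1×4 = 12

M = 12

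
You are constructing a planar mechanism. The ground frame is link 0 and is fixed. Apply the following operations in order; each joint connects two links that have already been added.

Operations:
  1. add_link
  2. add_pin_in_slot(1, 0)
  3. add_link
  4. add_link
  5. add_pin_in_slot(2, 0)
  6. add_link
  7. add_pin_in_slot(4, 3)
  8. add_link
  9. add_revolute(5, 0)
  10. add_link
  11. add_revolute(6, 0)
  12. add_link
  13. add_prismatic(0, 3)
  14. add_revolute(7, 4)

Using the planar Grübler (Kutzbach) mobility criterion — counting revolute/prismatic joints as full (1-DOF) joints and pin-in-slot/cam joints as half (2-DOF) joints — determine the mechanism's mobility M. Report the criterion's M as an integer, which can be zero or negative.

M = 10

[1;0;0] (link 0 is ground)
L+ [2;0;0]
PS(1,0)∈J2 [2;0;1]
L+ [3;0;1]
L+ [4;0;1]
PS(2,0)∈J2 [4;0;2]
L+ [5;0;2]
PS(4,3)∈J2 [5;0;3]
L+ [6;0;3]
R(5,0)∈J1 [6;1;3]
L+ [7;1;3]
R(6,0)∈J1 [7;2;3]
L+ [8;2;3]
P(0,3)∈J1 [8;3;3]
R(7,4)∈J1 [8;4;3]
mobility = 21 − 8 − 3 = 10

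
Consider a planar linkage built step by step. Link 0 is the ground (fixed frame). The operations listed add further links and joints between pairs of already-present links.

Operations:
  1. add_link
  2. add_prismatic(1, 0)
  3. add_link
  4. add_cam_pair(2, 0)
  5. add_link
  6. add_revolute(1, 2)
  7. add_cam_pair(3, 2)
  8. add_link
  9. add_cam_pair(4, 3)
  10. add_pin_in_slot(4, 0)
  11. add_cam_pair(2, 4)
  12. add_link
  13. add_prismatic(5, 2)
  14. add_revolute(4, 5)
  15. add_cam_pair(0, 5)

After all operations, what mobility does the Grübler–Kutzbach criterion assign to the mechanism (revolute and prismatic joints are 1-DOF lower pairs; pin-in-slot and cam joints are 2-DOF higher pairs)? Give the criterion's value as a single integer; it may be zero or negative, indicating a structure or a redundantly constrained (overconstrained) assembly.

M = 1

[1;0;0] (link 0 is ground)
L+ [2;0;0]
P(1,0)∈J1 [2;1;0]
L+ [3;1;0]
C(2,0)∈J2 [3;1;1]
L+ [4;1;1]
R(1,2)∈J1 [4;2;1]
C(3,2)∈J2 [4;2;2]
L+ [5;2;2]
C(4,3)∈J2 [5;2;3]
PS(4,0)∈J2 [5;2;4]
C(2,4)∈J2 [5;2;5]
L+ [6;2;5]
P(5,2)∈J1 [6;3;5]
R(4,5)∈J1 [6;4;5]
C(0,5)∈J2 [6;4;6]
mobility = 15 − 8 − 6 = 1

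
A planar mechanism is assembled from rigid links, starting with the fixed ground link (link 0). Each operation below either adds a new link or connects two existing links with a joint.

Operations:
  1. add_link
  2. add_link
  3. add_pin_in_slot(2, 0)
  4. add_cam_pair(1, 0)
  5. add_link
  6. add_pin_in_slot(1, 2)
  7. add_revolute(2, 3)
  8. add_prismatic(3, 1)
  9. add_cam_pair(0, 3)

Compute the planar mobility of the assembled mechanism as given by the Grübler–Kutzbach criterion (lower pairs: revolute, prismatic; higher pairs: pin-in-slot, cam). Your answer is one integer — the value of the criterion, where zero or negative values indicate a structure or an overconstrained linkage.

M = 1

(L,J1,J2)=(1,0,0); link0 fixed
link1: (2,0,0)
link2: (3,0,0)
PS 2-0 [J2]: (3,0,1)
C 1-0 [J2]: (3,0,2)
link3: (4,0,2)
PS 1-2 [J2]: (4,0,3)
R 2-3 [J1]: (4,1,3)
P 3-1 [J1]: (4,2,3)
C 0-3 [J2]: (4,2,4)
Grübler: 3·3 − 2·2 − 4 = 1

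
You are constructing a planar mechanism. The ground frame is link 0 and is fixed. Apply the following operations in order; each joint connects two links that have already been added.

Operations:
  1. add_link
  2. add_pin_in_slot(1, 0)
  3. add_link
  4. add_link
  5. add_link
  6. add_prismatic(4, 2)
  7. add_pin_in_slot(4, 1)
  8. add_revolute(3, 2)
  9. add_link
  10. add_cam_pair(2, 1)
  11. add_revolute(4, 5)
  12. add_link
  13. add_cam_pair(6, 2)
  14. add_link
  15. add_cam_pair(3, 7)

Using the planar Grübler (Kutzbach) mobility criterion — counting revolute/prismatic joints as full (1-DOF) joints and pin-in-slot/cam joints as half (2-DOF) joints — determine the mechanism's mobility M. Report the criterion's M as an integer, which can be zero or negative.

L=1 J1=0 J2=0
add link → L=2 J1=0 J2=0
PS@1,0 dof=2 J2 → L=2 J1=0 J2=1
add link → L=3 J1=0 J2=1
add link → L=4 J1=0 J2=1
add link → L=5 J1=0 J2=1
P@4,2 dof=1 J1 → L=5 J1=1 J2=1
PS@4,1 dof=2 J2 → L=5 J1=1 J2=2
R@3,2 dof=1 J1 → L=5 J1=2 J2=2
add link → L=6 J1=2 J2=2
C@2,1 dof=2 J2 → L=6 J1=2 J2=3
R@4,5 dof=1 J1 → L=6 J1=3 J2=3
add link → L=7 J1=3 J2=3
C@6,2 dof=2 J2 → L=7 J1=3 J2=4
add link → L=8 J1=3 J2=4
C@3,7 dof=2 J2 → L=8 J1=3 J2=5
M=3(L−1)−2J1−J2=3·7−2·3−5=10

M = 10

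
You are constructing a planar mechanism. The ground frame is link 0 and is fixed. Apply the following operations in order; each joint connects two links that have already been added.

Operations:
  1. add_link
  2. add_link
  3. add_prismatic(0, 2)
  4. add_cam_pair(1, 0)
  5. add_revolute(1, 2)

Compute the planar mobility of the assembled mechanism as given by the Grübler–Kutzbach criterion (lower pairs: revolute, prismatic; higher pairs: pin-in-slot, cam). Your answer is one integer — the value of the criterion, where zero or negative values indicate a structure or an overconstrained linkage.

M = 1

[1;0;0] (link 0 is ground)
L+ [2;0;0]
L+ [3;0;0]
P(0,2)∈J1 [3;1;0]
C(1,0)∈J2 [3;1;1]
R(1,2)∈J1 [3;2;1]
mobility = 6 − 4 − 1 = 1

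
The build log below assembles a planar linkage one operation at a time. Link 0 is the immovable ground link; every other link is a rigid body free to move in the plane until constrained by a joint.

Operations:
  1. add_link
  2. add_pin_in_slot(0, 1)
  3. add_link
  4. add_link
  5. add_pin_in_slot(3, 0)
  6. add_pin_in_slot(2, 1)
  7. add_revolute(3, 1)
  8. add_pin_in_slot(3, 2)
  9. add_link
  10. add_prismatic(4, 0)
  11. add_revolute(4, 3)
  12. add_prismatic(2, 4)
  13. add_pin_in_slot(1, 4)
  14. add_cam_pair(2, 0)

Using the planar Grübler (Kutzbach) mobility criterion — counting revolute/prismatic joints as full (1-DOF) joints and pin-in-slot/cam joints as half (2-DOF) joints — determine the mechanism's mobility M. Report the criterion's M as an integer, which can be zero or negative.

M = -2

ground; <1,0,0>
#1 <2,0,0>
PS:0↔1 J2 <2,0,1>
#2 <3,0,1>
#3 <4,0,1>
PS:3↔0 J2 <4,0,2>
PS:2↔1 J2 <4,0,3>
R:3↔1 J1 <4,1,3>
PS:3↔2 J2 <4,1,4>
#4 <5,1,4>
P:4↔0 J1 <5,2,4>
R:4↔3 J1 <5,3,4>
P:2↔4 J1 <5,4,4>
PS:1↔4 J2 <5,4,5>
C:2↔0 J2 <5,4,6>
3×4 − 2×4 − 1×6 = -2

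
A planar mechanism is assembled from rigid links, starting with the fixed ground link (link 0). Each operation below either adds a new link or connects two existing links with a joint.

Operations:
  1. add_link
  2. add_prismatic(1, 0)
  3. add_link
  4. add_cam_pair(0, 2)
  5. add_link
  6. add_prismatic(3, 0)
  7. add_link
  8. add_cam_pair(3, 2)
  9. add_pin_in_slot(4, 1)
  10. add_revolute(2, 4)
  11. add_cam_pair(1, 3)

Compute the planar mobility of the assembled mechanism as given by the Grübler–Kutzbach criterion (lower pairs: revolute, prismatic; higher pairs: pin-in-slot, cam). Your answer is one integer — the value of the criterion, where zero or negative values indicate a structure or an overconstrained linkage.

(L,J1,J2)=(1,0,0); link0 fixed
link1: (2,0,0)
P 1-0 [J1]: (2,1,0)
link2: (3,1,0)
C 0-2 [J2]: (3,1,1)
link3: (4,1,1)
P 3-0 [J1]: (4,2,1)
link4: (5,2,1)
C 3-2 [J2]: (5,2,2)
PS 4-1 [J2]: (5,2,3)
R 2-4 [J1]: (5,3,3)
C 1-3 [J2]: (5,3,4)
Grübler: 3·4 − 2·3 − 4 = 2

M = 2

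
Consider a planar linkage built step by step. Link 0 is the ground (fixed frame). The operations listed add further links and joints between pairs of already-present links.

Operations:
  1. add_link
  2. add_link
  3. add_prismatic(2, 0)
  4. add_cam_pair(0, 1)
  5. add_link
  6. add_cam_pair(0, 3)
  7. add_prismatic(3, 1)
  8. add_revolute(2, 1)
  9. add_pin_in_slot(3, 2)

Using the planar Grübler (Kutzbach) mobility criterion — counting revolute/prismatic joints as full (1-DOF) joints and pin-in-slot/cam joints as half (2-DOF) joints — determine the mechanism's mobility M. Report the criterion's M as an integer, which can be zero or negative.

link 0 = ground. State L|J1|J2 = 1|0|0
+link1  2|0|0
+link2  3|0|0
P(2,0) f=1→J1  3|1|0
C(0,1) f=2→J2  3|1|1
+link3  4|1|1
C(0,3) f=2→J2  4|1|2
P(3,1) f=1→J1  4|2|2
R(2,1) f=1→J1  4|3|2
PS(3,2) f=2→J2  4|3|3
M = 3(4−1)−2·3−3 = 9−6−3 = 0

M = 0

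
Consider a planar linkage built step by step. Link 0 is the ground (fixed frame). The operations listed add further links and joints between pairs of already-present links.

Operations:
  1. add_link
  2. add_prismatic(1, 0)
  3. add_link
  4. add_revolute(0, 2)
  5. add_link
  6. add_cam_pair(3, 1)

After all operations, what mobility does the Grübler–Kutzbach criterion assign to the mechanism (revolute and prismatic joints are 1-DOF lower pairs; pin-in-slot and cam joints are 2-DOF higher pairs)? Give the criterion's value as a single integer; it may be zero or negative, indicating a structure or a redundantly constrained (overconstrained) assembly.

L=1 J1=0 J2=0
add link → L=2 J1=0 J2=0
P@1,0 dof=1 J1 → L=2 J1=1 J2=0
add link → L=3 J1=1 J2=0
R@0,2 dof=1 J1 → L=3 J1=2 J2=0
add link → L=4 J1=2 J2=0
C@3,1 dof=2 J2 → L=4 J1=2 J2=1
M=3(L−1)−2J1−J2=3·3−2·2−1=4

M = 4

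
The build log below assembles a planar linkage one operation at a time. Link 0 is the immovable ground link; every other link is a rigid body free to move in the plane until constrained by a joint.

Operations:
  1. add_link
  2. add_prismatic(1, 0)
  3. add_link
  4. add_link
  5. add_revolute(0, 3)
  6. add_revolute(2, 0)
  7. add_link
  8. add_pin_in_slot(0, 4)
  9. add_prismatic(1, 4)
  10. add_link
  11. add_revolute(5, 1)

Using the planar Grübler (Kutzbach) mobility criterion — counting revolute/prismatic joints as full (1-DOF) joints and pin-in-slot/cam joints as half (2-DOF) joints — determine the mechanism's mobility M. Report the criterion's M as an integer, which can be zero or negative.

(L,J1,J2)=(1,0,0); link0 fixed
link1: (2,0,0)
P 1-0 [J1]: (2,1,0)
link2: (3,1,0)
link3: (4,1,0)
R 0-3 [J1]: (4,2,0)
R 2-0 [J1]: (4,3,0)
link4: (5,3,0)
PS 0-4 [J2]: (5,3,1)
P 1-4 [J1]: (5,4,1)
link5: (6,4,1)
R 5-1 [J1]: (6,5,1)
Grübler: 3·5 − 2·5 − 1 = 4

M = 4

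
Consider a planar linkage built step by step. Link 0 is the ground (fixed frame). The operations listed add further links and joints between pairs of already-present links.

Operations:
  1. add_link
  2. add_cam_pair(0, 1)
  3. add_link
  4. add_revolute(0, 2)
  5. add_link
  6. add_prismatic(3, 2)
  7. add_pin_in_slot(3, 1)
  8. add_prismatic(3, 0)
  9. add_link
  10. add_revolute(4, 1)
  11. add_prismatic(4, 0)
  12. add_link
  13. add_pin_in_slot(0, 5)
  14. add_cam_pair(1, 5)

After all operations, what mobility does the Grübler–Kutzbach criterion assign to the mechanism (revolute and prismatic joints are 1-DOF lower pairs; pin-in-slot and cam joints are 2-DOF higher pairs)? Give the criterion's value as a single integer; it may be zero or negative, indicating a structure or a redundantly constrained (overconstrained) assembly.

M = 1

link 0 = ground. State L|J1|J2 = 1|0|0
+link1  2|0|0
C(0,1) f=2→J2  2|0|1
+link2  3|0|1
R(0,2) f=1→J1  3|1|1
+link3  4|1|1
P(3,2) f=1→J1  4|2|1
PS(3,1) f=2→J2  4|2|2
P(3,0) f=1→J1  4|3|2
+link4  5|3|2
R(4,1) f=1→J1  5|4|2
P(4,0) f=1→J1  5|5|2
+link5  6|5|2
PS(0,5) f=2→J2  6|5|3
C(1,5) f=2→J2  6|5|4
M = 3(6−1)−2·5−4 = 15−10−4 = 1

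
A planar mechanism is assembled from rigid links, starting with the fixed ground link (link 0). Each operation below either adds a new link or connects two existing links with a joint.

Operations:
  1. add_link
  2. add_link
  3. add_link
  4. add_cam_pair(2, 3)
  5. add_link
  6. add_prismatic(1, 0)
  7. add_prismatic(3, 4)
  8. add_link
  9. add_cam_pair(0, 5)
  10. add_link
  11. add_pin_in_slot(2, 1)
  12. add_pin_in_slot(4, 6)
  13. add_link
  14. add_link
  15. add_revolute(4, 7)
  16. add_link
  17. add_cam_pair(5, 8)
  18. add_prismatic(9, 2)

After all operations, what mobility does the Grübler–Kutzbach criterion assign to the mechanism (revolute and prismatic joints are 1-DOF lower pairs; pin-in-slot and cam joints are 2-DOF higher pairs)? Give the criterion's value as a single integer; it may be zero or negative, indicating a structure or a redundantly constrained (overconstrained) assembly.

L=1 J1=0 J2=0
add link → L=2 J1=0 J2=0
add link → L=3 J1=0 J2=0
add link → L=4 J1=0 J2=0
C@2,3 dof=2 J2 → L=4 J1=0 J2=1
add link → L=5 J1=0 J2=1
P@1,0 dof=1 J1 → L=5 J1=1 J2=1
P@3,4 dof=1 J1 → L=5 J1=2 J2=1
add link → L=6 J1=2 J2=1
C@0,5 dof=2 J2 → L=6 J1=2 J2=2
add link → L=7 J1=2 J2=2
PS@2,1 dof=2 J2 → L=7 J1=2 J2=3
PS@4,6 dof=2 J2 → L=7 J1=2 J2=4
add link → L=8 J1=2 J2=4
add link → L=9 J1=2 J2=4
R@4,7 dof=1 J1 → L=9 J1=3 J2=4
add link → L=10 J1=3 J2=4
C@5,8 dof=2 J2 → L=10 J1=3 J2=5
P@9,2 dof=1 J1 → L=10 J1=4 J2=5
M=3(L−1)−2J1−J2=3·9−2·4−5=14

M = 14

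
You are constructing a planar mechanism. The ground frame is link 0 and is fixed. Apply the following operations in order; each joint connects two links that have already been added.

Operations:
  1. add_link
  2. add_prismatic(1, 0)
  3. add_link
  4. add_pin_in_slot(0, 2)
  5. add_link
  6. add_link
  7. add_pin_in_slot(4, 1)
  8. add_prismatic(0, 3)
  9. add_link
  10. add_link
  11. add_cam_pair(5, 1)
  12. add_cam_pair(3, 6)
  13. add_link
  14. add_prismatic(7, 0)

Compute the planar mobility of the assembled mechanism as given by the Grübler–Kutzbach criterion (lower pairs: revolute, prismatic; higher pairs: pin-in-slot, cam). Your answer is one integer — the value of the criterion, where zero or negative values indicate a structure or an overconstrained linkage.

M = 11

link 0 = ground. State L|J1|J2 = 1|0|0
+link1  2|0|0
P(1,0) f=1→J1  2|1|0
+link2  3|1|0
PS(0,2) f=2→J2  3|1|1
+link3  4|1|1
+link4  5|1|1
PS(4,1) f=2→J2  5|1|2
P(0,3) f=1→J1  5|2|2
+link5  6|2|2
+link6  7|2|2
C(5,1) f=2→J2  7|2|3
C(3,6) f=2→J2  7|2|4
+link7  8|2|4
P(7,0) f=1→J1  8|3|4
M = 3(8−1)−2·3−4 = 21−6−4 = 11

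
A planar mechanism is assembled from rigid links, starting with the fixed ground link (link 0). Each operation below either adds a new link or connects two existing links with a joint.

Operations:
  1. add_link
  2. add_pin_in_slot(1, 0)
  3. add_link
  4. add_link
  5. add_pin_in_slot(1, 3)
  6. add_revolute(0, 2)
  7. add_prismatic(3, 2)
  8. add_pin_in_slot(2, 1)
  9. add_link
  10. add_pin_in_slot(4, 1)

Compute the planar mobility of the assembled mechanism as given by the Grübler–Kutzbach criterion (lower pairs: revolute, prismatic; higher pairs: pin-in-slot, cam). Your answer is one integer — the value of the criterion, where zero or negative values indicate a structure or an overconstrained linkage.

ground; <1,0,0>
#1 <2,0,0>
PS:1↔0 J2 <2,0,1>
#2 <3,0,1>
#3 <4,0,1>
PS:1↔3 J2 <4,0,2>
R:0↔2 J1 <4,1,2>
P:3↔2 J1 <4,2,2>
PS:2↔1 J2 <4,2,3>
#4 <5,2,3>
PS:4↔1 J2 <5,2,4>
3×4 − 2×2 − 1×4 = 4

M = 4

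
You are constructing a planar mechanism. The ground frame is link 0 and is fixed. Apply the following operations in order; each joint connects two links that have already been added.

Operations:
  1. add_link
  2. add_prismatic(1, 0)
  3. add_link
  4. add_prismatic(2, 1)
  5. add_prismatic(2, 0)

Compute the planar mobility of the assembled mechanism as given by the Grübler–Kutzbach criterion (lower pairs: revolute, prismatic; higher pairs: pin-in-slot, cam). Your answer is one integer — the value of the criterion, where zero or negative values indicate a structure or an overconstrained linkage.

M = 0

L=1 J1=0 J2=0
add link → L=2 J1=0 J2=0
P@1,0 dof=1 J1 → L=2 J1=1 J2=0
add link → L=3 J1=1 J2=0
P@2,1 dof=1 J1 → L=3 J1=2 J2=0
P@2,0 dof=1 J1 → L=3 J1=3 J2=0
M=3(L−1)−2J1−J2=3·2−2·3−0=0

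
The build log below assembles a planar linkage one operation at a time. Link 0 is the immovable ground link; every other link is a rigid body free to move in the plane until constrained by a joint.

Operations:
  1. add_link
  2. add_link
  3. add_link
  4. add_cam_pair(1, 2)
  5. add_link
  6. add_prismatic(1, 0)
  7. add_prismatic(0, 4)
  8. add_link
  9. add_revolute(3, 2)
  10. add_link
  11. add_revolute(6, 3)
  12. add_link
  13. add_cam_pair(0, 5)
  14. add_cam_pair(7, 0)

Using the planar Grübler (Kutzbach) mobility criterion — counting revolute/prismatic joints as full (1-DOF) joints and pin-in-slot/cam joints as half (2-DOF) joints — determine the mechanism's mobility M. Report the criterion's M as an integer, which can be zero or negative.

M = 10

(L,J1,J2)=(1,0,0); link0 fixed
link1: (2,0,0)
link2: (3,0,0)
link3: (4,0,0)
C 1-2 [J2]: (4,0,1)
link4: (5,0,1)
P 1-0 [J1]: (5,1,1)
P 0-4 [J1]: (5,2,1)
link5: (6,2,1)
R 3-2 [J1]: (6,3,1)
link6: (7,3,1)
R 6-3 [J1]: (7,4,1)
link7: (8,4,1)
C 0-5 [J2]: (8,4,2)
C 7-0 [J2]: (8,4,3)
Grübler: 3·7 − 2·4 − 3 = 10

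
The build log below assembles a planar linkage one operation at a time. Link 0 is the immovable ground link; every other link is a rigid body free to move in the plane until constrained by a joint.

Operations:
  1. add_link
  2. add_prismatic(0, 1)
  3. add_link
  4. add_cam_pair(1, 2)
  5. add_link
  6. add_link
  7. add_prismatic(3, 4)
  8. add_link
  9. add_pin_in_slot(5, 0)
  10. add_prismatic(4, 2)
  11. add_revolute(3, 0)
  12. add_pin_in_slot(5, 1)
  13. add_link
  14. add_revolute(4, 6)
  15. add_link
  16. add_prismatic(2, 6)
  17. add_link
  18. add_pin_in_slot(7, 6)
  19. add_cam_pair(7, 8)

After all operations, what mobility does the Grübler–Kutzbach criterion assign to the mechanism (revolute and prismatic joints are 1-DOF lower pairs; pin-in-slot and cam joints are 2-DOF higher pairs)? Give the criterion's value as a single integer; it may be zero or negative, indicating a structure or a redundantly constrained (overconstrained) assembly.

[1;0;0] (link 0 is ground)
L+ [2;0;0]
P(0,1)∈J1 [2;1;0]
L+ [3;1;0]
C(1,2)∈J2 [3;1;1]
L+ [4;1;1]
L+ [5;1;1]
P(3,4)∈J1 [5;2;1]
L+ [6;2;1]
PS(5,0)∈J2 [6;2;2]
P(4,2)∈J1 [6;3;2]
R(3,0)∈J1 [6;4;2]
PS(5,1)∈J2 [6;4;3]
L+ [7;4;3]
R(4,6)∈J1 [7;5;3]
L+ [8;5;3]
P(2,6)∈J1 [8;6;3]
L+ [9;6;3]
PS(7,6)∈J2 [9;6;4]
C(7,8)∈J2 [9;6;5]
mobility = 24 − 12 − 5 = 7

M = 7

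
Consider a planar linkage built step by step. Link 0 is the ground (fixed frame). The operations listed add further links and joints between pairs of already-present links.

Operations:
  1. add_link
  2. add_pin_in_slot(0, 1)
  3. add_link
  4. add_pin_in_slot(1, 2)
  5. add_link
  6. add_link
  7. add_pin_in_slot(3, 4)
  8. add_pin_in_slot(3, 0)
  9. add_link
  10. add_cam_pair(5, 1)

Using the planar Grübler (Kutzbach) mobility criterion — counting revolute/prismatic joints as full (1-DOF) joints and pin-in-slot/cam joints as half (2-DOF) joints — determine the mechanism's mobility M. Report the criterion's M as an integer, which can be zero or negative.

L=1 J1=0 J2=0
add link → L=2 J1=0 J2=0
PS@0,1 dof=2 J2 → L=2 J1=0 J2=1
add link → L=3 J1=0 J2=1
PS@1,2 dof=2 J2 → L=3 J1=0 J2=2
add link → L=4 J1=0 J2=2
add link → L=5 J1=0 J2=2
PS@3,4 dof=2 J2 → L=5 J1=0 J2=3
PS@3,0 dof=2 J2 → L=5 J1=0 J2=4
add link → L=6 J1=0 J2=4
C@5,1 dof=2 J2 → L=6 J1=0 J2=5
M=3(L−1)−2J1−J2=3·5−2·0−5=10

M = 10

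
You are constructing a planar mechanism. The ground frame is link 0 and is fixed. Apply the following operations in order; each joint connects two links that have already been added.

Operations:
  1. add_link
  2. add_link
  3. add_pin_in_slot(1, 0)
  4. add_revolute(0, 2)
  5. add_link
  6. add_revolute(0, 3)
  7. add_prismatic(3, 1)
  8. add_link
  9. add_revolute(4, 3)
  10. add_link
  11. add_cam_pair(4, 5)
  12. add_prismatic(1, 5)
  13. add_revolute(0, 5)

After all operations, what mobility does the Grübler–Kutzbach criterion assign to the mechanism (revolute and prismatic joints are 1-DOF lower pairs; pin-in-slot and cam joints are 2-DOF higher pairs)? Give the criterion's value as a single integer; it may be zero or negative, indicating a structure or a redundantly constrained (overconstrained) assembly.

M = 1

ground; <1,0,0>
#1 <2,0,0>
#2 <3,0,0>
PS:1↔0 J2 <3,0,1>
R:0↔2 J1 <3,1,1>
#3 <4,1,1>
R:0↔3 J1 <4,2,1>
P:3↔1 J1 <4,3,1>
#4 <5,3,1>
R:4↔3 J1 <5,4,1>
#5 <6,4,1>
C:4↔5 J2 <6,4,2>
P:1↔5 J1 <6,5,2>
R:0↔5 J1 <6,6,2>
3×5 − 2×6 − 1×2 = 1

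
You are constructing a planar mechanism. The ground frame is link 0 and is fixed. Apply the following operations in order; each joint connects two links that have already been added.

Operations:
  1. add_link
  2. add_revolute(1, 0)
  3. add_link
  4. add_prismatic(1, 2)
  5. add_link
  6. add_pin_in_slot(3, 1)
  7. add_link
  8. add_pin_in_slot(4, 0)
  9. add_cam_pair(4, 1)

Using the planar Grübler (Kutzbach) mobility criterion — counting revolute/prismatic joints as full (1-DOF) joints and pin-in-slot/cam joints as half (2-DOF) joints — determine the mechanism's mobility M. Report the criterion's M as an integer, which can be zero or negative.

M = 5

L=1 J1=0 J2=0
add link → L=2 J1=0 J2=0
R@1,0 dof=1 J1 → L=2 J1=1 J2=0
add link → L=3 J1=1 J2=0
P@1,2 dof=1 J1 → L=3 J1=2 J2=0
add link → L=4 J1=2 J2=0
PS@3,1 dof=2 J2 → L=4 J1=2 J2=1
add link → L=5 J1=2 J2=1
PS@4,0 dof=2 J2 → L=5 J1=2 J2=2
C@4,1 dof=2 J2 → L=5 J1=2 J2=3
M=3(L−1)−2J1−J2=3·4−2·2−3=5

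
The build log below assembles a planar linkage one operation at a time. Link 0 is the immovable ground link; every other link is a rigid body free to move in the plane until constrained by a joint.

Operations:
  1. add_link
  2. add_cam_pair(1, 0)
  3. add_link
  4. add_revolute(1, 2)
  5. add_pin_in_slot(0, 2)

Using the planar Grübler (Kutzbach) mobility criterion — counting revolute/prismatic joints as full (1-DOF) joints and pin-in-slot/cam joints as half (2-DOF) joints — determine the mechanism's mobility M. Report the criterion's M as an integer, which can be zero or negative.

link 0 = ground. State L|J1|J2 = 1|0|0
+link1  2|0|0
C(1,0) f=2→J2  2|0|1
+link2  3|0|1
R(1,2) f=1→J1  3|1|1
PS(0,2) f=2→J2  3|1|2
M = 3(3−1)−2·1−2 = 6−2−2 = 2

M = 2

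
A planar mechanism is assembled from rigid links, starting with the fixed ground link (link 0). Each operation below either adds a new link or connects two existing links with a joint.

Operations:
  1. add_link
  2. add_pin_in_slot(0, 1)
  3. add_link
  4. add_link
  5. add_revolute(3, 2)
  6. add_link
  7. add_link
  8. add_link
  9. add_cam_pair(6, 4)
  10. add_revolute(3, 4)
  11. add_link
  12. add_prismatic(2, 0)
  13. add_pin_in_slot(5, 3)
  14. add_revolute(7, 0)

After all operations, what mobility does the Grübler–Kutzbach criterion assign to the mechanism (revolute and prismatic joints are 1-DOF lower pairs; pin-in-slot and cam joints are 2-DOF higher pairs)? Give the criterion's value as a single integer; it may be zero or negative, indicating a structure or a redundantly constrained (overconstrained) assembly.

M = 10

(L,J1,J2)=(1,0,0); link0 fixed
link1: (2,0,0)
PS 0-1 [J2]: (2,0,1)
link2: (3,0,1)
link3: (4,0,1)
R 3-2 [J1]: (4,1,1)
link4: (5,1,1)
link5: (6,1,1)
link6: (7,1,1)
C 6-4 [J2]: (7,1,2)
R 3-4 [J1]: (7,2,2)
link7: (8,2,2)
P 2-0 [J1]: (8,3,2)
PS 5-3 [J2]: (8,3,3)
R 7-0 [J1]: (8,4,3)
Grübler: 3·7 − 2·4 − 3 = 10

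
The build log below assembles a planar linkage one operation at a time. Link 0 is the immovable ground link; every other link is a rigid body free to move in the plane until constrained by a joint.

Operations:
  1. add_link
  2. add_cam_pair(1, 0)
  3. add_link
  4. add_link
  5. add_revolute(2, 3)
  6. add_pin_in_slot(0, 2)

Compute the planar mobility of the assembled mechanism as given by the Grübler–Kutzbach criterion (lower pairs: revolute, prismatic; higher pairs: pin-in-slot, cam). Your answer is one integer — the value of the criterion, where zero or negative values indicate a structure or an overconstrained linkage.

L=1 J1=0 J2=0
add link → L=2 J1=0 J2=0
C@1,0 dof=2 J2 → L=2 J1=0 J2=1
add link → L=3 J1=0 J2=1
add link → L=4 J1=0 J2=1
R@2,3 dof=1 J1 → L=4 J1=1 J2=1
PS@0,2 dof=2 J2 → L=4 J1=1 J2=2
M=3(L−1)−2J1−J2=3·3−2·1−2=5

M = 5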